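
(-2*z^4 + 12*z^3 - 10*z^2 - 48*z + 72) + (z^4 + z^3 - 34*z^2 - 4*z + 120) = -z^4 + 13*z^3 - 44*z^2 - 52*z + 192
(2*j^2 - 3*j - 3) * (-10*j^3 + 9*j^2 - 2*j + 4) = -20*j^5 + 48*j^4 - j^3 - 13*j^2 - 6*j - 12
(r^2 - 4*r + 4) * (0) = 0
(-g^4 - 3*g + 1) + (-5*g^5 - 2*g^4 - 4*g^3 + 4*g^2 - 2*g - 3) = -5*g^5 - 3*g^4 - 4*g^3 + 4*g^2 - 5*g - 2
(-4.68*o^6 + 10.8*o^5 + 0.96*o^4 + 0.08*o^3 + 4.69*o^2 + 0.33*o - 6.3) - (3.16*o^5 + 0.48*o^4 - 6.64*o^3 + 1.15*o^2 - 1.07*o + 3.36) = -4.68*o^6 + 7.64*o^5 + 0.48*o^4 + 6.72*o^3 + 3.54*o^2 + 1.4*o - 9.66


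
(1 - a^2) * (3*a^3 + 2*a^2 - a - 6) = -3*a^5 - 2*a^4 + 4*a^3 + 8*a^2 - a - 6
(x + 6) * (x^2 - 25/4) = x^3 + 6*x^2 - 25*x/4 - 75/2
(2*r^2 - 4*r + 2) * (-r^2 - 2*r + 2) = -2*r^4 + 10*r^2 - 12*r + 4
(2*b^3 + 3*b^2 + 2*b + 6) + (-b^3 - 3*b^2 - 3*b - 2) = b^3 - b + 4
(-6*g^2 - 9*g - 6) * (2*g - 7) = -12*g^3 + 24*g^2 + 51*g + 42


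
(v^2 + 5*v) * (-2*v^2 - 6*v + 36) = -2*v^4 - 16*v^3 + 6*v^2 + 180*v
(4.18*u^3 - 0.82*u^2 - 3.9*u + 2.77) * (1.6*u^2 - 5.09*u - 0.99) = 6.688*u^5 - 22.5882*u^4 - 6.2044*u^3 + 25.0948*u^2 - 10.2383*u - 2.7423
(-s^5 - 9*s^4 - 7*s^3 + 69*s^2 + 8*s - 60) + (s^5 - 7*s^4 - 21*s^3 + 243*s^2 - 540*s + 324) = -16*s^4 - 28*s^3 + 312*s^2 - 532*s + 264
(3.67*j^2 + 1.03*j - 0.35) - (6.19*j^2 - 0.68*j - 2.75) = -2.52*j^2 + 1.71*j + 2.4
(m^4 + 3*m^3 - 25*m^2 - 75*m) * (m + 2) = m^5 + 5*m^4 - 19*m^3 - 125*m^2 - 150*m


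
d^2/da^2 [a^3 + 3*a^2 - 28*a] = 6*a + 6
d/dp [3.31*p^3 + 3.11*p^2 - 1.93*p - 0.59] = 9.93*p^2 + 6.22*p - 1.93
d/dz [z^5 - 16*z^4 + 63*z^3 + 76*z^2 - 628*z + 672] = 5*z^4 - 64*z^3 + 189*z^2 + 152*z - 628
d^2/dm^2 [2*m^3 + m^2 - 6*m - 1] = 12*m + 2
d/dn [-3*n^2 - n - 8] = -6*n - 1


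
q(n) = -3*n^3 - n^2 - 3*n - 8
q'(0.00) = -3.00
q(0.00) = -8.00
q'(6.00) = -339.00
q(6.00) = -710.00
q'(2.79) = -78.64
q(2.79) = -89.31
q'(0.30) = -4.41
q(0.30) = -9.07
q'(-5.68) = -282.00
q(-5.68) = 526.53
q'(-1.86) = -30.42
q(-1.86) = 13.42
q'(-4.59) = -183.43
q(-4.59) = 274.81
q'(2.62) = -70.02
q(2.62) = -76.68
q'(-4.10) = -146.09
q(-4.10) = 194.25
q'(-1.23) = -14.16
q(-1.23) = -0.24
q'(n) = -9*n^2 - 2*n - 3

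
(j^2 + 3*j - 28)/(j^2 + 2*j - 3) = (j^2 + 3*j - 28)/(j^2 + 2*j - 3)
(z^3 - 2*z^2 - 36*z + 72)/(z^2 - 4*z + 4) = (z^2 - 36)/(z - 2)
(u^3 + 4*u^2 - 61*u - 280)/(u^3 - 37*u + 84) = (u^2 - 3*u - 40)/(u^2 - 7*u + 12)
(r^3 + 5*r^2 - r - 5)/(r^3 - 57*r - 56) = (r^2 + 4*r - 5)/(r^2 - r - 56)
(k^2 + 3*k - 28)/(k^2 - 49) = (k - 4)/(k - 7)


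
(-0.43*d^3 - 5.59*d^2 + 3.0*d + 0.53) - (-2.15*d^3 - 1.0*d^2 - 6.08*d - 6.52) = 1.72*d^3 - 4.59*d^2 + 9.08*d + 7.05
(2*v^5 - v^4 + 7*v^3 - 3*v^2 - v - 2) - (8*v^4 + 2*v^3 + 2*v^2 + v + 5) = 2*v^5 - 9*v^4 + 5*v^3 - 5*v^2 - 2*v - 7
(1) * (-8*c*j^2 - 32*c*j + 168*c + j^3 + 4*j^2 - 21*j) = -8*c*j^2 - 32*c*j + 168*c + j^3 + 4*j^2 - 21*j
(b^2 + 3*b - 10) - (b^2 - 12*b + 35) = 15*b - 45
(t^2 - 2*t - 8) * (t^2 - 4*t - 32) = t^4 - 6*t^3 - 32*t^2 + 96*t + 256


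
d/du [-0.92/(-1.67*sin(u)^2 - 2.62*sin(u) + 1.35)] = -(3.0728*sin(u) + 2.4104)*cos(u)/(1.67*sin(u)^2 + 2.62*sin(u) - 1.35)^2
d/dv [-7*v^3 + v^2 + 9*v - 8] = -21*v^2 + 2*v + 9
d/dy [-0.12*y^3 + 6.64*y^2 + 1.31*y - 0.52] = -0.36*y^2 + 13.28*y + 1.31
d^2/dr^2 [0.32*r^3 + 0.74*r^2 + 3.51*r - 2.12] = 1.92*r + 1.48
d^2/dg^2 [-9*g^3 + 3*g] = -54*g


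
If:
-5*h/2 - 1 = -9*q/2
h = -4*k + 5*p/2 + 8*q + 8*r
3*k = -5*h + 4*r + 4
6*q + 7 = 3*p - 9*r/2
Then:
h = -231*r/464 - 61/232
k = 3011*r/1392 + 411/232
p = 659*r/696 + 865/348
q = 53/696 - 385*r/1392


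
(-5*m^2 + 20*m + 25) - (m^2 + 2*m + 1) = -6*m^2 + 18*m + 24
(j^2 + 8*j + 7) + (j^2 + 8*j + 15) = 2*j^2 + 16*j + 22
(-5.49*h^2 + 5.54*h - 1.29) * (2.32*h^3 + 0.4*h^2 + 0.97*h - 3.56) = -12.7368*h^5 + 10.6568*h^4 - 6.1021*h^3 + 24.4022*h^2 - 20.9737*h + 4.5924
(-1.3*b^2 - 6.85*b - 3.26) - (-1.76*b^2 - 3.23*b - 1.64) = 0.46*b^2 - 3.62*b - 1.62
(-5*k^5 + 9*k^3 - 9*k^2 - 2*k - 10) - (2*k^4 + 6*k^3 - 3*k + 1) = -5*k^5 - 2*k^4 + 3*k^3 - 9*k^2 + k - 11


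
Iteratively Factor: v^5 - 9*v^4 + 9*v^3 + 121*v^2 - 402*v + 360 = (v - 3)*(v^4 - 6*v^3 - 9*v^2 + 94*v - 120) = (v - 3)*(v - 2)*(v^3 - 4*v^2 - 17*v + 60) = (v - 5)*(v - 3)*(v - 2)*(v^2 + v - 12) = (v - 5)*(v - 3)^2*(v - 2)*(v + 4)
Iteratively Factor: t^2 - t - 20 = (t + 4)*(t - 5)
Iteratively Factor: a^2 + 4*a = (a)*(a + 4)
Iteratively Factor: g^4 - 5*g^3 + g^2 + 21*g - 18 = (g - 3)*(g^3 - 2*g^2 - 5*g + 6) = (g - 3)^2*(g^2 + g - 2) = (g - 3)^2*(g - 1)*(g + 2)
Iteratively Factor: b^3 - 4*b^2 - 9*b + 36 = (b - 3)*(b^2 - b - 12) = (b - 3)*(b + 3)*(b - 4)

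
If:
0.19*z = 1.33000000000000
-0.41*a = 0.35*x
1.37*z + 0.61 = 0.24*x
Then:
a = -36.28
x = 42.50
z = 7.00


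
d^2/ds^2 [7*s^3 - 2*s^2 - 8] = 42*s - 4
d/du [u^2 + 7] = 2*u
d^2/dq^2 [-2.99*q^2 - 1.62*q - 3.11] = -5.98000000000000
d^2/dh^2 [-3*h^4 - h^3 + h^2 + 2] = -36*h^2 - 6*h + 2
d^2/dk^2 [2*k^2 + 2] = 4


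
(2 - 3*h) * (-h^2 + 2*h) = 3*h^3 - 8*h^2 + 4*h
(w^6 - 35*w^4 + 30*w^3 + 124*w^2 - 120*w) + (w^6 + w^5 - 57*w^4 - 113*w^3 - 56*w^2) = 2*w^6 + w^5 - 92*w^4 - 83*w^3 + 68*w^2 - 120*w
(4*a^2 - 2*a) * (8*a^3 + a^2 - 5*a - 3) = 32*a^5 - 12*a^4 - 22*a^3 - 2*a^2 + 6*a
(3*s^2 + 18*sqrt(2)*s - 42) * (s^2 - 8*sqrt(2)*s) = 3*s^4 - 6*sqrt(2)*s^3 - 330*s^2 + 336*sqrt(2)*s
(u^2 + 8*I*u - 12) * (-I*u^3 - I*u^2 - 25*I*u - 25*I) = -I*u^5 + 8*u^4 - I*u^4 + 8*u^3 - 13*I*u^3 + 200*u^2 - 13*I*u^2 + 200*u + 300*I*u + 300*I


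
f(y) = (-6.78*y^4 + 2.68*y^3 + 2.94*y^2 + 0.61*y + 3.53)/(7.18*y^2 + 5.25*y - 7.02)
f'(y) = (-14.36*y - 5.25)*(-6.78*y^4 + 2.68*y^3 + 2.94*y^2 + 0.61*y + 3.53)/(7.18*y^2 + 5.25*y - 7.02)^2 + (-27.12*y^3 + 8.04*y^2 + 5.88*y + 0.61)/(7.18*y^2 + 5.25*y - 7.02)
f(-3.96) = -21.07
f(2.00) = -2.19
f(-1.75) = -11.50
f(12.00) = -124.35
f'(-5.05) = 10.46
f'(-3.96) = 8.26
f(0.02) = -0.51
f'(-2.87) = 5.62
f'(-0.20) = -0.13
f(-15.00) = -229.86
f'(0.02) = -0.52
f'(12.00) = -21.61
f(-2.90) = -13.59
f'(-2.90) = 5.71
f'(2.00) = -3.04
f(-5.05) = -31.28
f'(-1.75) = -11.82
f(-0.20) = -0.45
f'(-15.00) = 29.38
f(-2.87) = -13.42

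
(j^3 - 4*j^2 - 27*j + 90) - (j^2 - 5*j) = j^3 - 5*j^2 - 22*j + 90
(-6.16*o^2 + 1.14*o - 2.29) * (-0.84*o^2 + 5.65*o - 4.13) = 5.1744*o^4 - 35.7616*o^3 + 33.8054*o^2 - 17.6467*o + 9.4577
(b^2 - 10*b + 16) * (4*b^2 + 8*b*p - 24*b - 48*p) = 4*b^4 + 8*b^3*p - 64*b^3 - 128*b^2*p + 304*b^2 + 608*b*p - 384*b - 768*p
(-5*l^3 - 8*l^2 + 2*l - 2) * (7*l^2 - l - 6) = -35*l^5 - 51*l^4 + 52*l^3 + 32*l^2 - 10*l + 12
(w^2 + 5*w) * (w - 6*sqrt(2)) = w^3 - 6*sqrt(2)*w^2 + 5*w^2 - 30*sqrt(2)*w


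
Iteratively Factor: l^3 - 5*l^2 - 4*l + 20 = (l - 5)*(l^2 - 4) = (l - 5)*(l + 2)*(l - 2)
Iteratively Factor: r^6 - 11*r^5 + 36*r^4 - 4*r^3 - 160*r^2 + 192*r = (r - 4)*(r^5 - 7*r^4 + 8*r^3 + 28*r^2 - 48*r) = (r - 4)*(r - 3)*(r^4 - 4*r^3 - 4*r^2 + 16*r) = r*(r - 4)*(r - 3)*(r^3 - 4*r^2 - 4*r + 16) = r*(r - 4)*(r - 3)*(r - 2)*(r^2 - 2*r - 8) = r*(r - 4)^2*(r - 3)*(r - 2)*(r + 2)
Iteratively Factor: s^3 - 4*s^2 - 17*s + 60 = (s + 4)*(s^2 - 8*s + 15) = (s - 5)*(s + 4)*(s - 3)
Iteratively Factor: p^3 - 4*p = (p + 2)*(p^2 - 2*p) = p*(p + 2)*(p - 2)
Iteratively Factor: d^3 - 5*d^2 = (d)*(d^2 - 5*d) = d*(d - 5)*(d)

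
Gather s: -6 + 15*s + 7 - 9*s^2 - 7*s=-9*s^2 + 8*s + 1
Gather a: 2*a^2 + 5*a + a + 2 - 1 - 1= 2*a^2 + 6*a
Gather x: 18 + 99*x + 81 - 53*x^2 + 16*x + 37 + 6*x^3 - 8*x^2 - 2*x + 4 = 6*x^3 - 61*x^2 + 113*x + 140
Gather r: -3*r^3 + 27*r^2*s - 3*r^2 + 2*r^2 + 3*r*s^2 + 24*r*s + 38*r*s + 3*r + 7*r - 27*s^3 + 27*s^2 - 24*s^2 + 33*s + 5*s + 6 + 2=-3*r^3 + r^2*(27*s - 1) + r*(3*s^2 + 62*s + 10) - 27*s^3 + 3*s^2 + 38*s + 8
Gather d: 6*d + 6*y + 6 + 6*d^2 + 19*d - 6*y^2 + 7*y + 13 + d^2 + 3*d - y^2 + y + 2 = 7*d^2 + 28*d - 7*y^2 + 14*y + 21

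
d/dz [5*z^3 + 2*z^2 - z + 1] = 15*z^2 + 4*z - 1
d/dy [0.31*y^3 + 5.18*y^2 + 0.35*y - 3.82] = 0.93*y^2 + 10.36*y + 0.35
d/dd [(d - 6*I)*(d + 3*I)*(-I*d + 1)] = -3*I*d^2 - 4*d - 21*I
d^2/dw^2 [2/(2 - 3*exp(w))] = (-18*exp(w) - 12)*exp(w)/(3*exp(w) - 2)^3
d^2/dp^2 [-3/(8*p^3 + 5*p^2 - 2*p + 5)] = 6*((24*p + 5)*(8*p^3 + 5*p^2 - 2*p + 5) - 4*(12*p^2 + 5*p - 1)^2)/(8*p^3 + 5*p^2 - 2*p + 5)^3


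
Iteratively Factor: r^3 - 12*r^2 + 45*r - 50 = (r - 5)*(r^2 - 7*r + 10) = (r - 5)^2*(r - 2)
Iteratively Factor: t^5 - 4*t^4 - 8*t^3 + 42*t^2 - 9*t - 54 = (t - 2)*(t^4 - 2*t^3 - 12*t^2 + 18*t + 27) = (t - 2)*(t + 3)*(t^3 - 5*t^2 + 3*t + 9) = (t - 3)*(t - 2)*(t + 3)*(t^2 - 2*t - 3) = (t - 3)^2*(t - 2)*(t + 3)*(t + 1)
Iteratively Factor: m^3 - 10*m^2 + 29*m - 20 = (m - 4)*(m^2 - 6*m + 5) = (m - 5)*(m - 4)*(m - 1)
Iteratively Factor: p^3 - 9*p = (p)*(p^2 - 9) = p*(p + 3)*(p - 3)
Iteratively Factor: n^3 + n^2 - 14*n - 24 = (n - 4)*(n^2 + 5*n + 6) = (n - 4)*(n + 3)*(n + 2)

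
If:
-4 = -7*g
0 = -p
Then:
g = 4/7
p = 0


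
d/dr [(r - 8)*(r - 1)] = 2*r - 9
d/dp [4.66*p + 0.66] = 4.66000000000000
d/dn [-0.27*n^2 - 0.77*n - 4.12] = -0.54*n - 0.77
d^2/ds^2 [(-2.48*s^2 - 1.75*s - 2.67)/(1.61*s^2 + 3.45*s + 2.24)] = (7.105427357601e-15*s^4 + 18.47797*s^3 + 12.13779*s^2 - 51.11589*s - 42.14047)/(4.173281*s^6 + 26.828235*s^5 + 74.907987*s^4 + 115.716105*s^3 + 104.219808*s^2 + 51.93216*s + 11.239424)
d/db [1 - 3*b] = -3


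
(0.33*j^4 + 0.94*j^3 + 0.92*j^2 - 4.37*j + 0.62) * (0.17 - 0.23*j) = -0.0759*j^5 - 0.1601*j^4 - 0.0518*j^3 + 1.1615*j^2 - 0.8855*j + 0.1054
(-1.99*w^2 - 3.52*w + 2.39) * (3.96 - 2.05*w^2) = 4.0795*w^4 + 7.216*w^3 - 12.7799*w^2 - 13.9392*w + 9.4644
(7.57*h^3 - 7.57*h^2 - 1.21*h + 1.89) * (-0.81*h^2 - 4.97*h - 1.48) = -6.1317*h^5 - 31.4912*h^4 + 27.3994*h^3 + 15.6864*h^2 - 7.6025*h - 2.7972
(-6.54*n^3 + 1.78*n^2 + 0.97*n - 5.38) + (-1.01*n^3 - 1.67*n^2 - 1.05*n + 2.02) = -7.55*n^3 + 0.11*n^2 - 0.0800000000000001*n - 3.36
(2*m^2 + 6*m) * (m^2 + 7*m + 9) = 2*m^4 + 20*m^3 + 60*m^2 + 54*m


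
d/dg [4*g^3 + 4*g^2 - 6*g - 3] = 12*g^2 + 8*g - 6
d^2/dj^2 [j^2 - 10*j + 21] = 2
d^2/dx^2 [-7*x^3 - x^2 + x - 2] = -42*x - 2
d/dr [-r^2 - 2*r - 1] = -2*r - 2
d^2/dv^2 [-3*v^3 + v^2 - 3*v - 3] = 2 - 18*v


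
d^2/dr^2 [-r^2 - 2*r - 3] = -2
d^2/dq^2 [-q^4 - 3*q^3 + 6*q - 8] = 6*q*(-2*q - 3)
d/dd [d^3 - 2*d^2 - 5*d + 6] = 3*d^2 - 4*d - 5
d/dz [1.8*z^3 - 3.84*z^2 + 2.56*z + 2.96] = 5.4*z^2 - 7.68*z + 2.56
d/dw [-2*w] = -2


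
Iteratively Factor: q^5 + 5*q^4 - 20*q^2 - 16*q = (q + 1)*(q^4 + 4*q^3 - 4*q^2 - 16*q) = (q + 1)*(q + 2)*(q^3 + 2*q^2 - 8*q) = (q + 1)*(q + 2)*(q + 4)*(q^2 - 2*q) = q*(q + 1)*(q + 2)*(q + 4)*(q - 2)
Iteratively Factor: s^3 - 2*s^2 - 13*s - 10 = (s - 5)*(s^2 + 3*s + 2) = (s - 5)*(s + 2)*(s + 1)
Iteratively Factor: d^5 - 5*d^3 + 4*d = (d)*(d^4 - 5*d^2 + 4) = d*(d + 1)*(d^3 - d^2 - 4*d + 4) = d*(d - 1)*(d + 1)*(d^2 - 4) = d*(d - 2)*(d - 1)*(d + 1)*(d + 2)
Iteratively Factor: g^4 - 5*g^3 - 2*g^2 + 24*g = (g)*(g^3 - 5*g^2 - 2*g + 24) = g*(g + 2)*(g^2 - 7*g + 12) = g*(g - 4)*(g + 2)*(g - 3)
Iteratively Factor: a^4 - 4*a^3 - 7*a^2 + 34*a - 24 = (a + 3)*(a^3 - 7*a^2 + 14*a - 8) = (a - 1)*(a + 3)*(a^2 - 6*a + 8) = (a - 2)*(a - 1)*(a + 3)*(a - 4)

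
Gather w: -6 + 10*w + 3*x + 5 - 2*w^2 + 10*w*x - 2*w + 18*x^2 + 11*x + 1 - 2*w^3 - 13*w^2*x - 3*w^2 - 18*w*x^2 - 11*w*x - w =-2*w^3 + w^2*(-13*x - 5) + w*(-18*x^2 - x + 7) + 18*x^2 + 14*x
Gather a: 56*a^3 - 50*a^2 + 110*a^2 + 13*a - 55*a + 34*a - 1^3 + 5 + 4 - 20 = 56*a^3 + 60*a^2 - 8*a - 12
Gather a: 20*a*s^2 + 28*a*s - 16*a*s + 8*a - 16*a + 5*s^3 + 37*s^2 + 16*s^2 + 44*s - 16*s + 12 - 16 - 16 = a*(20*s^2 + 12*s - 8) + 5*s^3 + 53*s^2 + 28*s - 20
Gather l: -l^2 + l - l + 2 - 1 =1 - l^2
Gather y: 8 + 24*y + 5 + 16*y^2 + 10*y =16*y^2 + 34*y + 13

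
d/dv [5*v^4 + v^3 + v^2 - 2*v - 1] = 20*v^3 + 3*v^2 + 2*v - 2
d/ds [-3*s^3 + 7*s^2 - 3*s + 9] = -9*s^2 + 14*s - 3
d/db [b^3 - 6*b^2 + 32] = 3*b*(b - 4)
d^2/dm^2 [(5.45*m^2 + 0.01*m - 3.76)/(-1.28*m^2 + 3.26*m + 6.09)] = (1.4210854715202e-14*m^4 - 45.516288*m^3 - 217.940736*m^2 - 94.6060799999999*m - 265.323766)/(2.097152*m^6 - 16.023552*m^5 + 10.876416*m^4 + 117.828136*m^3 - 51.747948*m^2 - 362.721618*m - 225.866529)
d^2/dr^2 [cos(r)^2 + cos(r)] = -cos(r) - 2*cos(2*r)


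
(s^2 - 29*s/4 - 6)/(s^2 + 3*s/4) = (s - 8)/s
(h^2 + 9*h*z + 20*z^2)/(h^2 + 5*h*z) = (h + 4*z)/h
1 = 1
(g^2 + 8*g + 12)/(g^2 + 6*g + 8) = (g + 6)/(g + 4)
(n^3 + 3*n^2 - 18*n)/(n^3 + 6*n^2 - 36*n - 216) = n*(n - 3)/(n^2 - 36)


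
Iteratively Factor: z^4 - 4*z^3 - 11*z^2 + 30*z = (z - 5)*(z^3 + z^2 - 6*z) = z*(z - 5)*(z^2 + z - 6) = z*(z - 5)*(z + 3)*(z - 2)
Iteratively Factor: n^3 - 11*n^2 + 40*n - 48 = (n - 4)*(n^2 - 7*n + 12) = (n - 4)*(n - 3)*(n - 4)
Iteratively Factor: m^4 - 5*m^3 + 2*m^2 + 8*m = (m)*(m^3 - 5*m^2 + 2*m + 8) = m*(m - 4)*(m^2 - m - 2) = m*(m - 4)*(m + 1)*(m - 2)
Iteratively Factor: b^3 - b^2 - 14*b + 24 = (b + 4)*(b^2 - 5*b + 6) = (b - 2)*(b + 4)*(b - 3)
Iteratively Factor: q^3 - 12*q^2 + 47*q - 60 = (q - 4)*(q^2 - 8*q + 15) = (q - 5)*(q - 4)*(q - 3)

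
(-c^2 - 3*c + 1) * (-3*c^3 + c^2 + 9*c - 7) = 3*c^5 + 8*c^4 - 15*c^3 - 19*c^2 + 30*c - 7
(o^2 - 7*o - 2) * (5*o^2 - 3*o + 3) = 5*o^4 - 38*o^3 + 14*o^2 - 15*o - 6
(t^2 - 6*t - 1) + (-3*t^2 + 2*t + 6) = -2*t^2 - 4*t + 5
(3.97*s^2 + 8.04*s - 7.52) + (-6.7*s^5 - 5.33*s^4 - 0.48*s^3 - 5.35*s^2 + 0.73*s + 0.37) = -6.7*s^5 - 5.33*s^4 - 0.48*s^3 - 1.38*s^2 + 8.77*s - 7.15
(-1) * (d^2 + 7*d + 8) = -d^2 - 7*d - 8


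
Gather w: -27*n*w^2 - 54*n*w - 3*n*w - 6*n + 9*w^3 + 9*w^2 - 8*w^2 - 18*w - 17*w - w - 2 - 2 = -6*n + 9*w^3 + w^2*(1 - 27*n) + w*(-57*n - 36) - 4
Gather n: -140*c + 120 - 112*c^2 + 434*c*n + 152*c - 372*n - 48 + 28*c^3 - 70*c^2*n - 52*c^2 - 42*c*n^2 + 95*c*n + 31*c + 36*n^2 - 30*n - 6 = 28*c^3 - 164*c^2 + 43*c + n^2*(36 - 42*c) + n*(-70*c^2 + 529*c - 402) + 66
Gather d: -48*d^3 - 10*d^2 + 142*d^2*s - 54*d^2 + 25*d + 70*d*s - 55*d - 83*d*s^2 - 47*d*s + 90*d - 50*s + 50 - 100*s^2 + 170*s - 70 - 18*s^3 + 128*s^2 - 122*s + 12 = -48*d^3 + d^2*(142*s - 64) + d*(-83*s^2 + 23*s + 60) - 18*s^3 + 28*s^2 - 2*s - 8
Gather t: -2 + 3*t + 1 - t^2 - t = -t^2 + 2*t - 1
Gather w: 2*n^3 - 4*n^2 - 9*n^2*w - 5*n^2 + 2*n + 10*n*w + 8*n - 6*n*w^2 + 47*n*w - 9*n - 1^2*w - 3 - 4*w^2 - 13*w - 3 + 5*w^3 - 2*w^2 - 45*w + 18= 2*n^3 - 9*n^2 + n + 5*w^3 + w^2*(-6*n - 6) + w*(-9*n^2 + 57*n - 59) + 12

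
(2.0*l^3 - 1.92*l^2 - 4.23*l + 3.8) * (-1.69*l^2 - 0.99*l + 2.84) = -3.38*l^5 + 1.2648*l^4 + 14.7295*l^3 - 7.6871*l^2 - 15.7752*l + 10.792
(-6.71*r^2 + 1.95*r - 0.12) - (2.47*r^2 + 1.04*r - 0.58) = -9.18*r^2 + 0.91*r + 0.46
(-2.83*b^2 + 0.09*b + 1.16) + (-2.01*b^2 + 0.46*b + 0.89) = -4.84*b^2 + 0.55*b + 2.05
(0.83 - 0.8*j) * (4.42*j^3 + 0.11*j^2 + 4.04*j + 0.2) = -3.536*j^4 + 3.5806*j^3 - 3.1407*j^2 + 3.1932*j + 0.166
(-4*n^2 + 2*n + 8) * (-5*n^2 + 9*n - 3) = 20*n^4 - 46*n^3 - 10*n^2 + 66*n - 24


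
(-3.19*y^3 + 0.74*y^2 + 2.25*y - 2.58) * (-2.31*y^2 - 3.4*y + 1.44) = 7.3689*y^5 + 9.1366*y^4 - 12.3071*y^3 - 0.624599999999999*y^2 + 12.012*y - 3.7152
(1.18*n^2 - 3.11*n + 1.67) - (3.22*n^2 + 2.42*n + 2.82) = -2.04*n^2 - 5.53*n - 1.15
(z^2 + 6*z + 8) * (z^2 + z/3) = z^4 + 19*z^3/3 + 10*z^2 + 8*z/3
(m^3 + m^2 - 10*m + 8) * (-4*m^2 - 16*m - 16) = -4*m^5 - 20*m^4 + 8*m^3 + 112*m^2 + 32*m - 128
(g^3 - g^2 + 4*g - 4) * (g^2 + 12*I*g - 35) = g^5 - g^4 + 12*I*g^4 - 31*g^3 - 12*I*g^3 + 31*g^2 + 48*I*g^2 - 140*g - 48*I*g + 140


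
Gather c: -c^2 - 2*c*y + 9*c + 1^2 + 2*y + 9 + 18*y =-c^2 + c*(9 - 2*y) + 20*y + 10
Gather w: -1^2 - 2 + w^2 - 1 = w^2 - 4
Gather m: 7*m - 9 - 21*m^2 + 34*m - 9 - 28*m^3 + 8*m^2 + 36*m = -28*m^3 - 13*m^2 + 77*m - 18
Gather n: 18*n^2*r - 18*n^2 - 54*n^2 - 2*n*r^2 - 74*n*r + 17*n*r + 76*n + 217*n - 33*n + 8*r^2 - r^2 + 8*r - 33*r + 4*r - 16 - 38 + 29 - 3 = n^2*(18*r - 72) + n*(-2*r^2 - 57*r + 260) + 7*r^2 - 21*r - 28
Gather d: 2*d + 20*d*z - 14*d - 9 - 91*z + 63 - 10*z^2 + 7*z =d*(20*z - 12) - 10*z^2 - 84*z + 54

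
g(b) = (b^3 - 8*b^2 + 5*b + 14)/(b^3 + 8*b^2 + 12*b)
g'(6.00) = 0.05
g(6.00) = -0.05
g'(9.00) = 0.04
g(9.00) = 0.09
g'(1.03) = -1.15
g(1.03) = 0.54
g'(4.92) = 0.04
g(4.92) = -0.10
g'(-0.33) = -11.65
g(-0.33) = -3.66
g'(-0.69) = -4.30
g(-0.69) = -1.34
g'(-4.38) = 7.40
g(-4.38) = -14.53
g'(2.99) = -0.04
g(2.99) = -0.12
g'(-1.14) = -6.06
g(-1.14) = 0.75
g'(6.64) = 0.05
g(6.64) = -0.02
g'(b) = (-3*b^2 - 16*b - 12)*(b^3 - 8*b^2 + 5*b + 14)/(b^3 + 8*b^2 + 12*b)^2 + (3*b^2 - 16*b + 5)/(b^3 + 8*b^2 + 12*b)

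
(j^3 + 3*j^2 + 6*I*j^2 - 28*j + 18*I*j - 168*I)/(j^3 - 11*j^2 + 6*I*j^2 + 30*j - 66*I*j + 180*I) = (j^2 + 3*j - 28)/(j^2 - 11*j + 30)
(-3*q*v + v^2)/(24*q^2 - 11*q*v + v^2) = -v/(8*q - v)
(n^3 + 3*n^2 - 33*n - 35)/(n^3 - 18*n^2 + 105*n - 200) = (n^2 + 8*n + 7)/(n^2 - 13*n + 40)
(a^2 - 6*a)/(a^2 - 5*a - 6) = a/(a + 1)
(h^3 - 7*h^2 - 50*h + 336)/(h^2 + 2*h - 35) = (h^2 - 14*h + 48)/(h - 5)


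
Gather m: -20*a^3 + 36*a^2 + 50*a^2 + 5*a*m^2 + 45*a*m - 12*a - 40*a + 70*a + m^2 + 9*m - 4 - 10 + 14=-20*a^3 + 86*a^2 + 18*a + m^2*(5*a + 1) + m*(45*a + 9)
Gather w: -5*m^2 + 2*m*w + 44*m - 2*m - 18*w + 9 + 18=-5*m^2 + 42*m + w*(2*m - 18) + 27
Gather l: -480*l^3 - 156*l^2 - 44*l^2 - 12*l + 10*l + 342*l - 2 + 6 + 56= -480*l^3 - 200*l^2 + 340*l + 60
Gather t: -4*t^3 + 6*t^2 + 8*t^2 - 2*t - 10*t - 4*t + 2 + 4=-4*t^3 + 14*t^2 - 16*t + 6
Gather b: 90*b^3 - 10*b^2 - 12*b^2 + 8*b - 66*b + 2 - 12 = 90*b^3 - 22*b^2 - 58*b - 10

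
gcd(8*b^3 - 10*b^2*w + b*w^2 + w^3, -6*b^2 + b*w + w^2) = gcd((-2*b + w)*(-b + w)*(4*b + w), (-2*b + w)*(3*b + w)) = -2*b + w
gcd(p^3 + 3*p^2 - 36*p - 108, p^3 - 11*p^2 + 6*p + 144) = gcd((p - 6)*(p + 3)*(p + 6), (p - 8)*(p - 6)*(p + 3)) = p^2 - 3*p - 18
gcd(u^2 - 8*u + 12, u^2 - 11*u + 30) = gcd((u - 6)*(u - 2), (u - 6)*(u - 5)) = u - 6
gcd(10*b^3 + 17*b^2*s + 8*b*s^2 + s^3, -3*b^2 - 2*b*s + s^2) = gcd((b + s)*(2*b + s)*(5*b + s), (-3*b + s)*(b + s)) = b + s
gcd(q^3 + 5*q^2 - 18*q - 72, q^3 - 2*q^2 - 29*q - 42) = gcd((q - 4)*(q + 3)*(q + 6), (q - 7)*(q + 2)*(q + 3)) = q + 3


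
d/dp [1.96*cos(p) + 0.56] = -1.96*sin(p)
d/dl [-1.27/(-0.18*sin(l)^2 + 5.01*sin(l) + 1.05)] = (6.3627 - 0.4572*sin(l))*cos(l)/(-0.18*sin(l)^2 + 5.01*sin(l) + 1.05)^2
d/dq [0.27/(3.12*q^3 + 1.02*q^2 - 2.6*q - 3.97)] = (-2.5272*q^2 - 0.5508*q + 0.702)/(3.12*q^3 + 1.02*q^2 - 2.6*q - 3.97)^2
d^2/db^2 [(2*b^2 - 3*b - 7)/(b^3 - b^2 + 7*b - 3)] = 2*(2*b^6 - 9*b^5 - 75*b^4 + 130*b^3 - 240*b^2 + 111*b - 367)/(b^9 - 3*b^8 + 24*b^7 - 52*b^6 + 186*b^5 - 282*b^4 + 496*b^3 - 468*b^2 + 189*b - 27)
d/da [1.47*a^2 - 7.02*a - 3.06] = 2.94*a - 7.02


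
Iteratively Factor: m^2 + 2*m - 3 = (m - 1)*(m + 3)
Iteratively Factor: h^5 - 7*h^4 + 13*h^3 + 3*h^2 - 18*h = (h)*(h^4 - 7*h^3 + 13*h^2 + 3*h - 18) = h*(h - 3)*(h^3 - 4*h^2 + h + 6) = h*(h - 3)*(h + 1)*(h^2 - 5*h + 6) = h*(h - 3)^2*(h + 1)*(h - 2)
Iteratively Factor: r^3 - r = (r + 1)*(r^2 - r) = (r - 1)*(r + 1)*(r)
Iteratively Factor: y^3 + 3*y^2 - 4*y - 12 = (y + 3)*(y^2 - 4) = (y - 2)*(y + 3)*(y + 2)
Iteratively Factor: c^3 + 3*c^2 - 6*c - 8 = (c - 2)*(c^2 + 5*c + 4) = (c - 2)*(c + 1)*(c + 4)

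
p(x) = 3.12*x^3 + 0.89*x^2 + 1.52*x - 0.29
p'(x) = 9.36*x^2 + 1.78*x + 1.52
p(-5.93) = -628.61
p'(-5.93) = 320.11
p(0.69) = 2.21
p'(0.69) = 7.20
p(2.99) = 95.61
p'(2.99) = 90.52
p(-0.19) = -0.57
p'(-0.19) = 1.52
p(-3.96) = -186.10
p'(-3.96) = 141.25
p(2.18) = 39.58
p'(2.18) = 49.88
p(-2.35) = -39.44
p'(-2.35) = 49.03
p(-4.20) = -222.13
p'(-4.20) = 159.15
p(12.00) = 5537.47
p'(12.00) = 1370.72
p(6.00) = 714.79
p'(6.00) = 349.16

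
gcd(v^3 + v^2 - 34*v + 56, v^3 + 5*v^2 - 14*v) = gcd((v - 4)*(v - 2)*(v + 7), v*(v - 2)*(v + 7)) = v^2 + 5*v - 14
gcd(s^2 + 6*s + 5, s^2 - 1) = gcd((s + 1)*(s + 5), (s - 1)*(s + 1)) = s + 1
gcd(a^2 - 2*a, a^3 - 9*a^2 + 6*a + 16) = a - 2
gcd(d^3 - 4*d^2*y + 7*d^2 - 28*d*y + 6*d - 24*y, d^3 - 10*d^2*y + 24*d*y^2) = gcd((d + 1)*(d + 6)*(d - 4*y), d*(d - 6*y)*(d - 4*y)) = -d + 4*y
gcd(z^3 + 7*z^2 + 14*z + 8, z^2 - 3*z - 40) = 1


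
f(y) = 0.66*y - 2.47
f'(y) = 0.660000000000000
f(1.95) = -1.18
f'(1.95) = 0.66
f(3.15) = -0.39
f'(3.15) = 0.66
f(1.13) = -1.72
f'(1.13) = 0.66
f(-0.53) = -2.82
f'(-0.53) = 0.66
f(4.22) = 0.32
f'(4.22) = 0.66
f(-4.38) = -5.36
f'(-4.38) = 0.66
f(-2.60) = -4.19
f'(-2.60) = 0.66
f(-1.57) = -3.51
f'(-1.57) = 0.66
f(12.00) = 5.45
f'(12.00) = 0.66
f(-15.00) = -12.37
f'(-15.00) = 0.66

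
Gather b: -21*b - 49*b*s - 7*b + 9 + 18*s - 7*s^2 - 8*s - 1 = b*(-49*s - 28) - 7*s^2 + 10*s + 8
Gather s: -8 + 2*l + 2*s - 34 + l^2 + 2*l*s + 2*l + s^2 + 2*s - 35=l^2 + 4*l + s^2 + s*(2*l + 4) - 77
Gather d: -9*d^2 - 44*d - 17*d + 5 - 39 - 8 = -9*d^2 - 61*d - 42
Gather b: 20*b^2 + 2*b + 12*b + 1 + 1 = 20*b^2 + 14*b + 2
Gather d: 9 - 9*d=9 - 9*d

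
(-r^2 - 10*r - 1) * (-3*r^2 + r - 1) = 3*r^4 + 29*r^3 - 6*r^2 + 9*r + 1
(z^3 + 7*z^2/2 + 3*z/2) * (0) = 0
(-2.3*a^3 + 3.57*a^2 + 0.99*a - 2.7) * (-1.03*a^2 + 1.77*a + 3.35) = 2.369*a^5 - 7.7481*a^4 - 2.4058*a^3 + 16.4928*a^2 - 1.4625*a - 9.045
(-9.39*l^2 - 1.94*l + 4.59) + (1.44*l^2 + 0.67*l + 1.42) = -7.95*l^2 - 1.27*l + 6.01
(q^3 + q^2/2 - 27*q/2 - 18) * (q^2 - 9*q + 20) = q^5 - 17*q^4/2 + 2*q^3 + 227*q^2/2 - 108*q - 360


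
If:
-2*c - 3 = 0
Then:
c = -3/2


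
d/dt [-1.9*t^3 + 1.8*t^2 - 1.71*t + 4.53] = -5.7*t^2 + 3.6*t - 1.71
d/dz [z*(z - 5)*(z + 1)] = 3*z^2 - 8*z - 5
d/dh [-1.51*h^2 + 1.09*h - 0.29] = 1.09 - 3.02*h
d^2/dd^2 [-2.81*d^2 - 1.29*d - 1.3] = -5.62000000000000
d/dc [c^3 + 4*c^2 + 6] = c*(3*c + 8)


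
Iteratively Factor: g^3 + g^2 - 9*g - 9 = (g + 1)*(g^2 - 9) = (g - 3)*(g + 1)*(g + 3)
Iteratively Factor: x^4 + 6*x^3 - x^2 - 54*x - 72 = (x + 4)*(x^3 + 2*x^2 - 9*x - 18) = (x + 3)*(x + 4)*(x^2 - x - 6) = (x - 3)*(x + 3)*(x + 4)*(x + 2)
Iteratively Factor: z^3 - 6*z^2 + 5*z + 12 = (z - 3)*(z^2 - 3*z - 4) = (z - 3)*(z + 1)*(z - 4)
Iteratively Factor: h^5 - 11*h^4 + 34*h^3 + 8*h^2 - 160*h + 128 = (h - 4)*(h^4 - 7*h^3 + 6*h^2 + 32*h - 32) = (h - 4)^2*(h^3 - 3*h^2 - 6*h + 8) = (h - 4)^2*(h + 2)*(h^2 - 5*h + 4) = (h - 4)^2*(h - 1)*(h + 2)*(h - 4)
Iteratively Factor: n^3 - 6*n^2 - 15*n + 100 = (n - 5)*(n^2 - n - 20) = (n - 5)*(n + 4)*(n - 5)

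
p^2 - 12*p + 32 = (p - 8)*(p - 4)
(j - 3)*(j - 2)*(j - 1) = j^3 - 6*j^2 + 11*j - 6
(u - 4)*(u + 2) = u^2 - 2*u - 8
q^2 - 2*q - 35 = (q - 7)*(q + 5)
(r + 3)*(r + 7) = r^2 + 10*r + 21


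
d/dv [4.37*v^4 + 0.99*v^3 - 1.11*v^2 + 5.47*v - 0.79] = 17.48*v^3 + 2.97*v^2 - 2.22*v + 5.47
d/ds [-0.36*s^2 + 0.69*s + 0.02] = 0.69 - 0.72*s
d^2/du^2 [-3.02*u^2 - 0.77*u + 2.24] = -6.04000000000000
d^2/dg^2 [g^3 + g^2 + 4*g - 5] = 6*g + 2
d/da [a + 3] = 1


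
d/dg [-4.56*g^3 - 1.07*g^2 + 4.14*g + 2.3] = -13.68*g^2 - 2.14*g + 4.14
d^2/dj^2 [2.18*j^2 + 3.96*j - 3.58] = 4.36000000000000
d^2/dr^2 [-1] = 0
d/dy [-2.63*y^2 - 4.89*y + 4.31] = -5.26*y - 4.89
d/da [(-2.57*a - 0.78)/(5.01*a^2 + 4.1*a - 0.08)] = (12.8757*a^2 + 7.8156*a + 3.4036)/(25.1001*a^4 + 41.082*a^3 + 16.0084*a^2 - 0.656*a + 0.0064)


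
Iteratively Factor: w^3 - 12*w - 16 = (w + 2)*(w^2 - 2*w - 8) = (w + 2)^2*(w - 4)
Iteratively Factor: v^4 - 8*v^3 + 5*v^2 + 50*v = (v - 5)*(v^3 - 3*v^2 - 10*v) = (v - 5)*(v + 2)*(v^2 - 5*v) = v*(v - 5)*(v + 2)*(v - 5)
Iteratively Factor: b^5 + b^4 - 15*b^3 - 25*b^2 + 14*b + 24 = (b + 2)*(b^4 - b^3 - 13*b^2 + b + 12) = (b - 4)*(b + 2)*(b^3 + 3*b^2 - b - 3) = (b - 4)*(b + 1)*(b + 2)*(b^2 + 2*b - 3) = (b - 4)*(b + 1)*(b + 2)*(b + 3)*(b - 1)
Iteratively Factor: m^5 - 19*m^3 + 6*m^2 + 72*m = (m - 3)*(m^4 + 3*m^3 - 10*m^2 - 24*m) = (m - 3)*(m + 2)*(m^3 + m^2 - 12*m) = (m - 3)*(m + 2)*(m + 4)*(m^2 - 3*m) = (m - 3)^2*(m + 2)*(m + 4)*(m)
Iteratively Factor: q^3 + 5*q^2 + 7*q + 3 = (q + 1)*(q^2 + 4*q + 3) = (q + 1)^2*(q + 3)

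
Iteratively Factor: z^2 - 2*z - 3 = (z - 3)*(z + 1)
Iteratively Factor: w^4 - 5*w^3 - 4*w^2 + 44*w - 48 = (w + 3)*(w^3 - 8*w^2 + 20*w - 16) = (w - 2)*(w + 3)*(w^2 - 6*w + 8) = (w - 4)*(w - 2)*(w + 3)*(w - 2)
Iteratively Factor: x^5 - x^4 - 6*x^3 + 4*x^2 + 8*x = (x - 2)*(x^4 + x^3 - 4*x^2 - 4*x) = (x - 2)^2*(x^3 + 3*x^2 + 2*x) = (x - 2)^2*(x + 1)*(x^2 + 2*x) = x*(x - 2)^2*(x + 1)*(x + 2)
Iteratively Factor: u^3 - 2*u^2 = (u)*(u^2 - 2*u) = u^2*(u - 2)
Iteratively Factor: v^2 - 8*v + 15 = (v - 5)*(v - 3)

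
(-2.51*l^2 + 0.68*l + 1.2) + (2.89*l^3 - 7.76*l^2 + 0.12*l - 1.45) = 2.89*l^3 - 10.27*l^2 + 0.8*l - 0.25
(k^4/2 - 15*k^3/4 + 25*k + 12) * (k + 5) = k^5/2 - 5*k^4/4 - 75*k^3/4 + 25*k^2 + 137*k + 60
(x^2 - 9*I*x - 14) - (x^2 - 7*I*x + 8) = -2*I*x - 22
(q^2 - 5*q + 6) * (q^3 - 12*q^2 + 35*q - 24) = q^5 - 17*q^4 + 101*q^3 - 271*q^2 + 330*q - 144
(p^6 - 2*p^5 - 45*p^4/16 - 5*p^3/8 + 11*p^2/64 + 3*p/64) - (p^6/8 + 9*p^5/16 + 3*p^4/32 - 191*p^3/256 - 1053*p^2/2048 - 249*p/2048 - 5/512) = 7*p^6/8 - 41*p^5/16 - 93*p^4/32 + 31*p^3/256 + 1405*p^2/2048 + 345*p/2048 + 5/512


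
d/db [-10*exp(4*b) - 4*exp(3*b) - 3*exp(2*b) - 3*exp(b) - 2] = (-40*exp(3*b) - 12*exp(2*b) - 6*exp(b) - 3)*exp(b)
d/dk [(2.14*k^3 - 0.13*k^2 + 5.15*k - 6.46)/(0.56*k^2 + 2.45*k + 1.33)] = (1.1984*k^4 + 10.486*k^3 + 5.3361*k^2 + 6.8894*k + 22.6765)/(0.3136*k^4 + 2.744*k^3 + 7.4921*k^2 + 6.517*k + 1.7689)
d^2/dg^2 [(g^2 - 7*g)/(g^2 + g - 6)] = 4*(-4*g^3 + 9*g^2 - 63*g - 3)/(g^6 + 3*g^5 - 15*g^4 - 35*g^3 + 90*g^2 + 108*g - 216)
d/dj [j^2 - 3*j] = 2*j - 3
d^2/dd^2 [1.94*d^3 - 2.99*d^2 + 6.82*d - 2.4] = 11.64*d - 5.98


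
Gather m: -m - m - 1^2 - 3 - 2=-2*m - 6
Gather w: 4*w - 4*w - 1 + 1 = 0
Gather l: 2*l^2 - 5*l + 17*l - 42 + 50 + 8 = 2*l^2 + 12*l + 16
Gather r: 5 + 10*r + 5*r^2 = 5*r^2 + 10*r + 5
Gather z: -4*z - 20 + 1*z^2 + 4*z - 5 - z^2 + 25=0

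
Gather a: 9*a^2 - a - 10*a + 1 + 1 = 9*a^2 - 11*a + 2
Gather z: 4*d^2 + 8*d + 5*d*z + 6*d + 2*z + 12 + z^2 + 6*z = 4*d^2 + 14*d + z^2 + z*(5*d + 8) + 12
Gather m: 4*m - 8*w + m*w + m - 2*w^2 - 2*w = m*(w + 5) - 2*w^2 - 10*w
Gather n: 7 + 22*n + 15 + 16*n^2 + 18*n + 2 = 16*n^2 + 40*n + 24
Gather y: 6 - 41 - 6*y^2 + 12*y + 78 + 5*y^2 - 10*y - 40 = -y^2 + 2*y + 3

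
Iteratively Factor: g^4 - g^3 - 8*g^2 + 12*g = (g)*(g^3 - g^2 - 8*g + 12) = g*(g - 2)*(g^2 + g - 6) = g*(g - 2)*(g + 3)*(g - 2)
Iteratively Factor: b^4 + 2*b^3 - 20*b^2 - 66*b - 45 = (b + 3)*(b^3 - b^2 - 17*b - 15) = (b + 3)^2*(b^2 - 4*b - 5) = (b + 1)*(b + 3)^2*(b - 5)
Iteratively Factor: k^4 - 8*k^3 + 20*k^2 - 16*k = (k - 2)*(k^3 - 6*k^2 + 8*k) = (k - 2)^2*(k^2 - 4*k) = k*(k - 2)^2*(k - 4)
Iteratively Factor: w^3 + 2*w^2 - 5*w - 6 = (w + 3)*(w^2 - w - 2) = (w - 2)*(w + 3)*(w + 1)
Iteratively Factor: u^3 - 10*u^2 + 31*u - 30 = (u - 3)*(u^2 - 7*u + 10) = (u - 3)*(u - 2)*(u - 5)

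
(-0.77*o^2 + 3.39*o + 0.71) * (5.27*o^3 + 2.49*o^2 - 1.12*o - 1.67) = -4.0579*o^5 + 15.948*o^4 + 13.0452*o^3 - 0.743000000000001*o^2 - 6.4565*o - 1.1857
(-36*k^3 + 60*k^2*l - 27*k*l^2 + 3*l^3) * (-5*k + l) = 180*k^4 - 336*k^3*l + 195*k^2*l^2 - 42*k*l^3 + 3*l^4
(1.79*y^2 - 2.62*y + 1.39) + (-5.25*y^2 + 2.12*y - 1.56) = -3.46*y^2 - 0.5*y - 0.17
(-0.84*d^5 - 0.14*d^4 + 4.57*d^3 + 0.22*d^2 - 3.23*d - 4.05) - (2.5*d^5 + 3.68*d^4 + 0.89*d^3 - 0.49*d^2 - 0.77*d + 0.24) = -3.34*d^5 - 3.82*d^4 + 3.68*d^3 + 0.71*d^2 - 2.46*d - 4.29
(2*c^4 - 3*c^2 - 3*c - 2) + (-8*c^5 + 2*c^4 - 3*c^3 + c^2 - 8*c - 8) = -8*c^5 + 4*c^4 - 3*c^3 - 2*c^2 - 11*c - 10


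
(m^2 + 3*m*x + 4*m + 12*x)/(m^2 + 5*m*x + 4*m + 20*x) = (m + 3*x)/(m + 5*x)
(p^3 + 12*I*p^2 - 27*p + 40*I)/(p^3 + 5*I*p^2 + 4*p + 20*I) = (p^2 + 7*I*p + 8)/(p^2 + 4)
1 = 1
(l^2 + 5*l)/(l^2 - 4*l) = (l + 5)/(l - 4)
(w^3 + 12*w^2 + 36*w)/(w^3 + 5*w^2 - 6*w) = (w + 6)/(w - 1)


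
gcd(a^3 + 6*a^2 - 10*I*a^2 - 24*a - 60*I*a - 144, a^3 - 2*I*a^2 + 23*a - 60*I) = a - 4*I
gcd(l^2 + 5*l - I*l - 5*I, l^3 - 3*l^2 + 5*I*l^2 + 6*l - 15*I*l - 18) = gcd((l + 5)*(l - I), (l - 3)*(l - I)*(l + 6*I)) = l - I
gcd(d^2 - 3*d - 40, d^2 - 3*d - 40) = d^2 - 3*d - 40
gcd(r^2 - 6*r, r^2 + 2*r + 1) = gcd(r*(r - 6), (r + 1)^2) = 1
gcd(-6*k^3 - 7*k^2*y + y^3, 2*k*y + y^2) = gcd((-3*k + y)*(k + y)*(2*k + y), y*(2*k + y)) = 2*k + y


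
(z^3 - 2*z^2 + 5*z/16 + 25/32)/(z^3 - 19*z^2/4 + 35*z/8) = (8*z^2 - 6*z - 5)/(4*z*(2*z - 7))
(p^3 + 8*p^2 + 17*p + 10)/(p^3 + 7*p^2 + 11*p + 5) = (p + 2)/(p + 1)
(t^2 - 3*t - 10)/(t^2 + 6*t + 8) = (t - 5)/(t + 4)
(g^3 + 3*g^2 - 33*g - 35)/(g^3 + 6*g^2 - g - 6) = (g^2 + 2*g - 35)/(g^2 + 5*g - 6)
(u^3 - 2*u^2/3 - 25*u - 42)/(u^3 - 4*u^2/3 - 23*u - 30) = (3*u + 7)/(3*u + 5)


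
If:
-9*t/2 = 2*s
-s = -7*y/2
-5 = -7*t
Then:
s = -45/28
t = 5/7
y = -45/98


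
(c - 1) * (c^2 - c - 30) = c^3 - 2*c^2 - 29*c + 30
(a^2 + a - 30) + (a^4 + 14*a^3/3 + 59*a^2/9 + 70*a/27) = a^4 + 14*a^3/3 + 68*a^2/9 + 97*a/27 - 30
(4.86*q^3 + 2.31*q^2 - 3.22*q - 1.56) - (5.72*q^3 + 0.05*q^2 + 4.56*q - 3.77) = -0.859999999999999*q^3 + 2.26*q^2 - 7.78*q + 2.21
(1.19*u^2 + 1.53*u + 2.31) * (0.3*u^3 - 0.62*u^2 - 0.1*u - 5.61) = 0.357*u^5 - 0.2788*u^4 - 0.3746*u^3 - 8.2611*u^2 - 8.8143*u - 12.9591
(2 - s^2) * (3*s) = -3*s^3 + 6*s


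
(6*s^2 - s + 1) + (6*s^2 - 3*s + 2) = 12*s^2 - 4*s + 3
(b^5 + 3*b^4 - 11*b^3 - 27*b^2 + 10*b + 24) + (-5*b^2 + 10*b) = b^5 + 3*b^4 - 11*b^3 - 32*b^2 + 20*b + 24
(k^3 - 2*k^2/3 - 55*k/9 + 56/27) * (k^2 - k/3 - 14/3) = k^5 - k^4 - 95*k^3/9 + 65*k^2/9 + 2254*k/81 - 784/81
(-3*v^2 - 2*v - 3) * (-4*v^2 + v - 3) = 12*v^4 + 5*v^3 + 19*v^2 + 3*v + 9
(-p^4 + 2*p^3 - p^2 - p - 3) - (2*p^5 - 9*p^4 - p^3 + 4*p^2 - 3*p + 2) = -2*p^5 + 8*p^4 + 3*p^3 - 5*p^2 + 2*p - 5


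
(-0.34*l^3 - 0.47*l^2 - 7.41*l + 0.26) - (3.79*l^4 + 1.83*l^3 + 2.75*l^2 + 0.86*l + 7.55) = -3.79*l^4 - 2.17*l^3 - 3.22*l^2 - 8.27*l - 7.29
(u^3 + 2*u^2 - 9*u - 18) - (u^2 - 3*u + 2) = u^3 + u^2 - 6*u - 20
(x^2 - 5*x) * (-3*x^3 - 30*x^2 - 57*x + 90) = -3*x^5 - 15*x^4 + 93*x^3 + 375*x^2 - 450*x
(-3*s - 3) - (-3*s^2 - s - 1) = 3*s^2 - 2*s - 2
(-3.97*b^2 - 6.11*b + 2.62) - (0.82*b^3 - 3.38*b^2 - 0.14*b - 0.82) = -0.82*b^3 - 0.59*b^2 - 5.97*b + 3.44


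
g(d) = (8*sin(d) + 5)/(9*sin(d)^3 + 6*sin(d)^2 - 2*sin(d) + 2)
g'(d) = (8*sin(d) + 5)*(-27*sin(d)^2*cos(d) - 12*sin(d)*cos(d) + 2*cos(d))/(9*sin(d)^3 + 6*sin(d)^2 - 2*sin(d) + 2)^2 + 8*cos(d)/(9*sin(d)^3 + 6*sin(d)^2 - 2*sin(d) + 2) = (-144*sin(d)^3 - 183*sin(d)^2 - 60*sin(d) + 26)*cos(d)/(9*sin(d)^3 + 6*sin(d)^2 - 2*sin(d) + 2)^2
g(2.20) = 1.27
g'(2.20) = 1.56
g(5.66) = 0.10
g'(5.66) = 1.89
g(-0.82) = -0.27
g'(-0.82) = 1.94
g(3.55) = 0.57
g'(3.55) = -2.73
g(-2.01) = -1.09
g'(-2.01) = -3.75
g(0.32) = 3.35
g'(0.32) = -2.91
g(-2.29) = -0.33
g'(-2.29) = -2.02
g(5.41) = -0.38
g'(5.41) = 2.08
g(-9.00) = 0.53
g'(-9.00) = -2.62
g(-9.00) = 0.53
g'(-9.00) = -2.62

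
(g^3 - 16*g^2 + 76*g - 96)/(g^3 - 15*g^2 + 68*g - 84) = (g - 8)/(g - 7)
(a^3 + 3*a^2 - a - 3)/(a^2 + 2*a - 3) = a + 1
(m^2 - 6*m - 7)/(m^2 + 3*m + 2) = (m - 7)/(m + 2)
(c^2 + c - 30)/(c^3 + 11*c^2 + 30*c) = (c - 5)/(c*(c + 5))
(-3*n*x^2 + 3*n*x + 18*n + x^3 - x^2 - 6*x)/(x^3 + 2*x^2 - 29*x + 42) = (-3*n*x - 6*n + x^2 + 2*x)/(x^2 + 5*x - 14)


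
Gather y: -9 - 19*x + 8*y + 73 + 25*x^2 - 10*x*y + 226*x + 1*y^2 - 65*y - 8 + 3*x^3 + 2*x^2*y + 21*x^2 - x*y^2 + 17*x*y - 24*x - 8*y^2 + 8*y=3*x^3 + 46*x^2 + 183*x + y^2*(-x - 7) + y*(2*x^2 + 7*x - 49) + 56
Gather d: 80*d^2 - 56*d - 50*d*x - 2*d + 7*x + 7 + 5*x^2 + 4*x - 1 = 80*d^2 + d*(-50*x - 58) + 5*x^2 + 11*x + 6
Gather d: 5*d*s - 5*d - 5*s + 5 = d*(5*s - 5) - 5*s + 5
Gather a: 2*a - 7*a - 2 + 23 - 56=-5*a - 35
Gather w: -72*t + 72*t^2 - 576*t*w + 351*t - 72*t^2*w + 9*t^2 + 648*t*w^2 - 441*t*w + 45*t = 81*t^2 + 648*t*w^2 + 324*t + w*(-72*t^2 - 1017*t)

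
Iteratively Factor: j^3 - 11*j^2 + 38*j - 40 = (j - 4)*(j^2 - 7*j + 10) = (j - 4)*(j - 2)*(j - 5)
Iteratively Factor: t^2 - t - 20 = (t - 5)*(t + 4)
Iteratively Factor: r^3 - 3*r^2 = (r)*(r^2 - 3*r) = r*(r - 3)*(r)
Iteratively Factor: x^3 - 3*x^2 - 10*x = (x - 5)*(x^2 + 2*x) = x*(x - 5)*(x + 2)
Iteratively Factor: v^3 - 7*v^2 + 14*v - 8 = (v - 4)*(v^2 - 3*v + 2) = (v - 4)*(v - 1)*(v - 2)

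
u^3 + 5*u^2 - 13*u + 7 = (u - 1)^2*(u + 7)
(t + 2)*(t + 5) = t^2 + 7*t + 10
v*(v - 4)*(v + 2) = v^3 - 2*v^2 - 8*v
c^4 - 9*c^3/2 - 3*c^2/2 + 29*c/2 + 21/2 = (c - 7/2)*(c - 3)*(c + 1)^2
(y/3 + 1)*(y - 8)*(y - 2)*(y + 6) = y^4/3 - y^3/3 - 56*y^2/3 - 12*y + 96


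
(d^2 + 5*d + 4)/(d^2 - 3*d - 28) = (d + 1)/(d - 7)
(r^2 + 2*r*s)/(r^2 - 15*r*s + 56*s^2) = r*(r + 2*s)/(r^2 - 15*r*s + 56*s^2)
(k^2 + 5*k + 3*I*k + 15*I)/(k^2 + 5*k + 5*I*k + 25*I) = (k + 3*I)/(k + 5*I)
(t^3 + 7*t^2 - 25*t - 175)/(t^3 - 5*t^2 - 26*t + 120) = (t^2 + 2*t - 35)/(t^2 - 10*t + 24)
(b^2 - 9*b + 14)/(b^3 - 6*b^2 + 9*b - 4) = (b^2 - 9*b + 14)/(b^3 - 6*b^2 + 9*b - 4)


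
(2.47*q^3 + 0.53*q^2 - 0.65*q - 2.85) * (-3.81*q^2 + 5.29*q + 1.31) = -9.4107*q^5 + 11.047*q^4 + 8.5159*q^3 + 8.1143*q^2 - 15.928*q - 3.7335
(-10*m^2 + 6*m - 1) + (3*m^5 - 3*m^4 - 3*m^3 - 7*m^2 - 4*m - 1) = 3*m^5 - 3*m^4 - 3*m^3 - 17*m^2 + 2*m - 2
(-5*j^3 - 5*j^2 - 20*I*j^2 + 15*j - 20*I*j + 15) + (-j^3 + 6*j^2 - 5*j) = -6*j^3 + j^2 - 20*I*j^2 + 10*j - 20*I*j + 15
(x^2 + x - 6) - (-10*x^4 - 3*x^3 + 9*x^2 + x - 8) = 10*x^4 + 3*x^3 - 8*x^2 + 2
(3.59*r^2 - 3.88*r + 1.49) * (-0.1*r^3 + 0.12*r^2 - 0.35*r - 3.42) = -0.359*r^5 + 0.8188*r^4 - 1.8711*r^3 - 10.741*r^2 + 12.7481*r - 5.0958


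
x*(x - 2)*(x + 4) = x^3 + 2*x^2 - 8*x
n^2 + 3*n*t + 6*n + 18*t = (n + 6)*(n + 3*t)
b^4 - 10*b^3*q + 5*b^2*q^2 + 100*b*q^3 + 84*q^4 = (b - 7*q)*(b - 6*q)*(b + q)*(b + 2*q)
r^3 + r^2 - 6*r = r*(r - 2)*(r + 3)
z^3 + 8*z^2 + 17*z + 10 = (z + 1)*(z + 2)*(z + 5)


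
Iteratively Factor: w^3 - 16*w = (w)*(w^2 - 16) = w*(w + 4)*(w - 4)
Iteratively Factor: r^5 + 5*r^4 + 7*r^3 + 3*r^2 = (r)*(r^4 + 5*r^3 + 7*r^2 + 3*r) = r*(r + 1)*(r^3 + 4*r^2 + 3*r) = r*(r + 1)^2*(r^2 + 3*r) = r*(r + 1)^2*(r + 3)*(r)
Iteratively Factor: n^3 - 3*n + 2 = (n + 2)*(n^2 - 2*n + 1) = (n - 1)*(n + 2)*(n - 1)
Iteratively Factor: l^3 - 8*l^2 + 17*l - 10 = (l - 2)*(l^2 - 6*l + 5) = (l - 2)*(l - 1)*(l - 5)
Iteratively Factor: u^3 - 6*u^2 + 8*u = (u)*(u^2 - 6*u + 8) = u*(u - 4)*(u - 2)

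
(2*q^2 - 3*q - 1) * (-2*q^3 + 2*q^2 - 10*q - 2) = -4*q^5 + 10*q^4 - 24*q^3 + 24*q^2 + 16*q + 2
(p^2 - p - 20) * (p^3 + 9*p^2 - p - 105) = p^5 + 8*p^4 - 30*p^3 - 284*p^2 + 125*p + 2100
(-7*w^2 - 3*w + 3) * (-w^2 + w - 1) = 7*w^4 - 4*w^3 + w^2 + 6*w - 3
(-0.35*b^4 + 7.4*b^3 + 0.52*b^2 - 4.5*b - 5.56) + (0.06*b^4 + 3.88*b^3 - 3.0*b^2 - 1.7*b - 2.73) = -0.29*b^4 + 11.28*b^3 - 2.48*b^2 - 6.2*b - 8.29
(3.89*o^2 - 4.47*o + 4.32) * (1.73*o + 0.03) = 6.7297*o^3 - 7.6164*o^2 + 7.3395*o + 0.1296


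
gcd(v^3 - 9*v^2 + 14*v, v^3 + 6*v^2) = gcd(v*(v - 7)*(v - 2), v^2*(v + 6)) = v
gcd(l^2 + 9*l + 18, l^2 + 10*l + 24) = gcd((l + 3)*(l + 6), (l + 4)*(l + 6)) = l + 6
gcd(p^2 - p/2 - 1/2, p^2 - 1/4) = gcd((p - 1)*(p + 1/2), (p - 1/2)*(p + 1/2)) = p + 1/2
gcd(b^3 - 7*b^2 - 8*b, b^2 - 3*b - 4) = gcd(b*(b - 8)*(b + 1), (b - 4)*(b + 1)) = b + 1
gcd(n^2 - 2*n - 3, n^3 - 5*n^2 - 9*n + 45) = n - 3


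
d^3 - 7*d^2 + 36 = (d - 6)*(d - 3)*(d + 2)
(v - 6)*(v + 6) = v^2 - 36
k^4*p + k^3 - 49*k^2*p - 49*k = k*(k - 7)*(k + 7)*(k*p + 1)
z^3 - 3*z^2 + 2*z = z*(z - 2)*(z - 1)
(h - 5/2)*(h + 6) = h^2 + 7*h/2 - 15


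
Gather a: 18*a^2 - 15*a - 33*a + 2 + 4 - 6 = 18*a^2 - 48*a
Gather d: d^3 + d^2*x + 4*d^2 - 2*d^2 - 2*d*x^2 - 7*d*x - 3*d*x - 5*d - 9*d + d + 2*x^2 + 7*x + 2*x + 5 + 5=d^3 + d^2*(x + 2) + d*(-2*x^2 - 10*x - 13) + 2*x^2 + 9*x + 10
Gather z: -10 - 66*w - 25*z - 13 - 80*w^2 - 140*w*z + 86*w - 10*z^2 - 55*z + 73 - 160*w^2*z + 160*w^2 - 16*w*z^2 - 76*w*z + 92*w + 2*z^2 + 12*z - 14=80*w^2 + 112*w + z^2*(-16*w - 8) + z*(-160*w^2 - 216*w - 68) + 36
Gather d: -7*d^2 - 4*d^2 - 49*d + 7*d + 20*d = -11*d^2 - 22*d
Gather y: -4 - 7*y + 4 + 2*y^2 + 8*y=2*y^2 + y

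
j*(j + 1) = j^2 + j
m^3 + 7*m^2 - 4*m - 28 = (m - 2)*(m + 2)*(m + 7)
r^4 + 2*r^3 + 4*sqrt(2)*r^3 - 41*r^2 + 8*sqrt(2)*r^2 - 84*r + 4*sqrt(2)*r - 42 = (r + 1)^2*(r - 3*sqrt(2))*(r + 7*sqrt(2))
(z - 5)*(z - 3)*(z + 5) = z^3 - 3*z^2 - 25*z + 75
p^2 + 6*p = p*(p + 6)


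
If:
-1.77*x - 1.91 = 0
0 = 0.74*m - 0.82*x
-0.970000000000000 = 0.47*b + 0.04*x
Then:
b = -1.97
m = -1.20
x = -1.08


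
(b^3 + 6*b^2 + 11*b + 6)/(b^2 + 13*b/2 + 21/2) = 2*(b^2 + 3*b + 2)/(2*b + 7)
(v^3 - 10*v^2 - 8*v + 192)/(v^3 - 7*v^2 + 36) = (v^2 - 4*v - 32)/(v^2 - v - 6)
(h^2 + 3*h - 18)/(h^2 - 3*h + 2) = (h^2 + 3*h - 18)/(h^2 - 3*h + 2)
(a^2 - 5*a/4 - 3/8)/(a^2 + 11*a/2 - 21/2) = (a + 1/4)/(a + 7)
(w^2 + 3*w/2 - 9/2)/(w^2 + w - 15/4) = 2*(w + 3)/(2*w + 5)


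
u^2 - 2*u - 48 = (u - 8)*(u + 6)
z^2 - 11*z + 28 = (z - 7)*(z - 4)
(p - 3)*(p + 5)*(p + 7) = p^3 + 9*p^2 - p - 105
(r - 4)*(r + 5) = r^2 + r - 20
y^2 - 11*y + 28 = (y - 7)*(y - 4)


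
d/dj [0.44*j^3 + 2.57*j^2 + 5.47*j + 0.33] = 1.32*j^2 + 5.14*j + 5.47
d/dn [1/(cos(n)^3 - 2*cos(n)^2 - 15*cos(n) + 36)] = (3*cos(n) + 5)*sin(n)/((cos(n) - 3)^3*(cos(n) + 4)^2)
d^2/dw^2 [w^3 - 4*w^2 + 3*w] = 6*w - 8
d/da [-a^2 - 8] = -2*a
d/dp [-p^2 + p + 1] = 1 - 2*p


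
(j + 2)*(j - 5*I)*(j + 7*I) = j^3 + 2*j^2 + 2*I*j^2 + 35*j + 4*I*j + 70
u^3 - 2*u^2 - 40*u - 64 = (u - 8)*(u + 2)*(u + 4)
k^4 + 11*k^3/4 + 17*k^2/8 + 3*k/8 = k*(k + 1/4)*(k + 1)*(k + 3/2)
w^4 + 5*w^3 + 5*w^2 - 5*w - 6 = (w - 1)*(w + 1)*(w + 2)*(w + 3)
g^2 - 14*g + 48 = (g - 8)*(g - 6)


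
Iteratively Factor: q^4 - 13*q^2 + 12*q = (q + 4)*(q^3 - 4*q^2 + 3*q) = (q - 3)*(q + 4)*(q^2 - q) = q*(q - 3)*(q + 4)*(q - 1)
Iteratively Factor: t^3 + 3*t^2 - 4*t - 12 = (t + 3)*(t^2 - 4) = (t - 2)*(t + 3)*(t + 2)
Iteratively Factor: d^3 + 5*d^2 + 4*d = (d + 1)*(d^2 + 4*d) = (d + 1)*(d + 4)*(d)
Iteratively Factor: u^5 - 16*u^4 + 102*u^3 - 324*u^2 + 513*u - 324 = (u - 3)*(u^4 - 13*u^3 + 63*u^2 - 135*u + 108) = (u - 4)*(u - 3)*(u^3 - 9*u^2 + 27*u - 27) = (u - 4)*(u - 3)^2*(u^2 - 6*u + 9) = (u - 4)*(u - 3)^3*(u - 3)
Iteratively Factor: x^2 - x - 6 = (x + 2)*(x - 3)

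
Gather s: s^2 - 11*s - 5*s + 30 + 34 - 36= s^2 - 16*s + 28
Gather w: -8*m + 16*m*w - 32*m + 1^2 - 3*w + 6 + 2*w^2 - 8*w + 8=-40*m + 2*w^2 + w*(16*m - 11) + 15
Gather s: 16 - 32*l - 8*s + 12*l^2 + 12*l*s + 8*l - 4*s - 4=12*l^2 - 24*l + s*(12*l - 12) + 12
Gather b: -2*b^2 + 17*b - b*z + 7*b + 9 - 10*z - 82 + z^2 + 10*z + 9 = -2*b^2 + b*(24 - z) + z^2 - 64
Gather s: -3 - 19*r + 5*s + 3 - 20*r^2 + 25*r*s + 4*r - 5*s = -20*r^2 + 25*r*s - 15*r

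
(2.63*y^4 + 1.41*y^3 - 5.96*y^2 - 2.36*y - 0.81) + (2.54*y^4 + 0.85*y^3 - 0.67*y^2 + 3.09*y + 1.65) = 5.17*y^4 + 2.26*y^3 - 6.63*y^2 + 0.73*y + 0.84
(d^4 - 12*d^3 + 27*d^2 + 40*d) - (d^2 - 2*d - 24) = d^4 - 12*d^3 + 26*d^2 + 42*d + 24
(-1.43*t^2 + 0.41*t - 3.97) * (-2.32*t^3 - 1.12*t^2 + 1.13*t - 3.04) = 3.3176*t^5 + 0.6504*t^4 + 7.1353*t^3 + 9.2569*t^2 - 5.7325*t + 12.0688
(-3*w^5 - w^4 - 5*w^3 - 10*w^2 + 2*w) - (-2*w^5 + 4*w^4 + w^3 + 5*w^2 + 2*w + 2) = -w^5 - 5*w^4 - 6*w^3 - 15*w^2 - 2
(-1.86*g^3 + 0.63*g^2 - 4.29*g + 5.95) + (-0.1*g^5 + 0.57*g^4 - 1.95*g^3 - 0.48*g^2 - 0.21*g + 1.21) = -0.1*g^5 + 0.57*g^4 - 3.81*g^3 + 0.15*g^2 - 4.5*g + 7.16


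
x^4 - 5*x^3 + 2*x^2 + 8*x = x*(x - 4)*(x - 2)*(x + 1)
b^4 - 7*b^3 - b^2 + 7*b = b*(b - 7)*(b - 1)*(b + 1)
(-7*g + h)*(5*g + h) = -35*g^2 - 2*g*h + h^2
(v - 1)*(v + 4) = v^2 + 3*v - 4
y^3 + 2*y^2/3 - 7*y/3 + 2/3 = (y - 1)*(y - 1/3)*(y + 2)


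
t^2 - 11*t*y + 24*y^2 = (t - 8*y)*(t - 3*y)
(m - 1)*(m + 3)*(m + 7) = m^3 + 9*m^2 + 11*m - 21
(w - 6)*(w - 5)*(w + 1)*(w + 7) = w^4 - 3*w^3 - 51*w^2 + 163*w + 210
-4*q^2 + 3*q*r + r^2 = (-q + r)*(4*q + r)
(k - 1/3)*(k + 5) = k^2 + 14*k/3 - 5/3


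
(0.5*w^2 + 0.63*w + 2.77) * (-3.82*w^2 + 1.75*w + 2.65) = -1.91*w^4 - 1.5316*w^3 - 8.1539*w^2 + 6.517*w + 7.3405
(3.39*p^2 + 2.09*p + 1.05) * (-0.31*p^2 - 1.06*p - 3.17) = -1.0509*p^4 - 4.2413*p^3 - 13.2872*p^2 - 7.7383*p - 3.3285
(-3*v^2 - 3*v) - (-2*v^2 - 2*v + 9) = -v^2 - v - 9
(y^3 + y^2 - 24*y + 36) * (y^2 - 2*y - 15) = y^5 - y^4 - 41*y^3 + 69*y^2 + 288*y - 540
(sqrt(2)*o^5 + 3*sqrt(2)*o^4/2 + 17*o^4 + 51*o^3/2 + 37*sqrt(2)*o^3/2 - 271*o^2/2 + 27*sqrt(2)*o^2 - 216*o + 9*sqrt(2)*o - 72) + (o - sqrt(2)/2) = sqrt(2)*o^5 + 3*sqrt(2)*o^4/2 + 17*o^4 + 51*o^3/2 + 37*sqrt(2)*o^3/2 - 271*o^2/2 + 27*sqrt(2)*o^2 - 215*o + 9*sqrt(2)*o - 72 - sqrt(2)/2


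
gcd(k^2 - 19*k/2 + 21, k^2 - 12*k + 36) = k - 6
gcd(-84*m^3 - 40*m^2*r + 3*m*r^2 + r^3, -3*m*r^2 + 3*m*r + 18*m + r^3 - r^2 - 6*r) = 1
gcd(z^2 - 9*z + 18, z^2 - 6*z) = z - 6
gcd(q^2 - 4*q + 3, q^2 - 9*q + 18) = q - 3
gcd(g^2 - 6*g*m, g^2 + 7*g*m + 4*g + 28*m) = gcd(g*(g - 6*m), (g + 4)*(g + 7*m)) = 1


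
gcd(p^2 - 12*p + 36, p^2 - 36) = p - 6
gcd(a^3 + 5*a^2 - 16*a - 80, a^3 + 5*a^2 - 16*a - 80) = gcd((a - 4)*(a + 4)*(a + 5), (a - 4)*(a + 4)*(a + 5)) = a^3 + 5*a^2 - 16*a - 80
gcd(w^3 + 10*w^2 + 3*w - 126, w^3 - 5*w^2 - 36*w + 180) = w + 6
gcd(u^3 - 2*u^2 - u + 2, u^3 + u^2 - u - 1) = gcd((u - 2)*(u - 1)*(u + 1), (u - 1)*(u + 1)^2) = u^2 - 1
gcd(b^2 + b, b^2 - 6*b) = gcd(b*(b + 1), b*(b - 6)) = b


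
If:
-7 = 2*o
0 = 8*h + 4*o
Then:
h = 7/4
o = -7/2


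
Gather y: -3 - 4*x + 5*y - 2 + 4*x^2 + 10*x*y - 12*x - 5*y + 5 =4*x^2 + 10*x*y - 16*x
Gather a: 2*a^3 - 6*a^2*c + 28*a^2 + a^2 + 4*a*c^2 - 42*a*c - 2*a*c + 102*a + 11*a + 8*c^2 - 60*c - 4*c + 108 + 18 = 2*a^3 + a^2*(29 - 6*c) + a*(4*c^2 - 44*c + 113) + 8*c^2 - 64*c + 126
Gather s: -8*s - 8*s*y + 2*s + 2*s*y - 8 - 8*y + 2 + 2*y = s*(-6*y - 6) - 6*y - 6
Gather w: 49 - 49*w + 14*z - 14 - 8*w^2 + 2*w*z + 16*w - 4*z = -8*w^2 + w*(2*z - 33) + 10*z + 35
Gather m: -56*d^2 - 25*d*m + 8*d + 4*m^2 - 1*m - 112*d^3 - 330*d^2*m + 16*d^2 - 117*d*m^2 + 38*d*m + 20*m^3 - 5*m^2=-112*d^3 - 40*d^2 + 8*d + 20*m^3 + m^2*(-117*d - 1) + m*(-330*d^2 + 13*d - 1)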